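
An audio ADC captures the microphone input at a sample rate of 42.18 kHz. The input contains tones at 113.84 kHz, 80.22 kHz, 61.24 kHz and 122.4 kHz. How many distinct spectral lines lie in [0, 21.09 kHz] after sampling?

3

fs/2 = 21.09 kHz.
113.84 kHz mod fs = 29.48 kHz.
29.48 kHz > fs/2 = 21.09 kHz, folds to fs − 29.48 kHz = 12.7 kHz.
80.22 kHz mod fs = 38.04 kHz.
38.04 kHz > fs/2 = 21.09 kHz, folds to fs − 38.04 kHz = 4.14 kHz.
61.24 kHz mod fs = 19.06 kHz.
19.06 kHz ≤ fs/2 = 21.09 kHz, appears at 19.06 kHz.
122.4 kHz mod fs = 38.04 kHz.
38.04 kHz > fs/2 = 21.09 kHz, folds to fs − 38.04 kHz = 4.14 kHz.
Distinct values: {4.14 kHz, 12.7 kHz, 19.06 kHz} → 3.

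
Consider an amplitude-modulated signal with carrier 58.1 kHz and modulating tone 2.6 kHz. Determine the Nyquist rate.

AM sidebands sit at fc ± fm = 55.5 kHz and 60.7 kHz.
Highest-frequency component: 60.7 kHz.
Nyquist rate = 2 × 60.7 kHz = 121.4 kHz.

121.4 kHz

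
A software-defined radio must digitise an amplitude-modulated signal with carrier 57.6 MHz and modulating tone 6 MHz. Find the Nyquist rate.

AM sidebands sit at fc ± fm = 51.6 MHz and 63.6 MHz.
Highest-frequency component: 63.6 MHz.
Nyquist rate = 2 × 63.6 MHz = 127.2 MHz.

127.2 MHz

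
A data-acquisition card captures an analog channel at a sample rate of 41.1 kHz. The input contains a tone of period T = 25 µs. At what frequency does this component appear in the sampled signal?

1.1 kHz

T = 25 µs → f = 1/T = 40 kHz.
40 kHz > fs/2 = 20.55 kHz, folds to fs − 40 kHz = 1.1 kHz.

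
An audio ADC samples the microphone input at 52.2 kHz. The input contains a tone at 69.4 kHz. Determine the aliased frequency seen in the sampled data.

17.2 kHz

69.4 kHz mod fs = 17.2 kHz.
17.2 kHz ≤ fs/2 = 26.1 kHz, appears at 17.2 kHz.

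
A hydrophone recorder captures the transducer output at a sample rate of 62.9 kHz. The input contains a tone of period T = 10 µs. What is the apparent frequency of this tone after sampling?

25.8 kHz

T = 10 µs → f = 1/T = 100 kHz.
100 kHz mod fs = 37.1 kHz.
37.1 kHz > fs/2 = 31.45 kHz, folds to fs − 37.1 kHz = 25.8 kHz.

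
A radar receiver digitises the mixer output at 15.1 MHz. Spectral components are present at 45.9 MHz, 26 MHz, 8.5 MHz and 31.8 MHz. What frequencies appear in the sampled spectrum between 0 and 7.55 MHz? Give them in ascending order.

0.6 MHz, 1.6 MHz, 4.2 MHz, 6.6 MHz

fs/2 = 7.55 MHz.
45.9 MHz mod fs = 0.6 MHz.
0.6 MHz ≤ fs/2 = 7.55 MHz, appears at 0.6 MHz.
26 MHz mod fs = 10.9 MHz.
10.9 MHz > fs/2 = 7.55 MHz, folds to fs − 10.9 MHz = 4.2 MHz.
8.5 MHz > fs/2 = 7.55 MHz, folds to fs − 8.5 MHz = 6.6 MHz.
31.8 MHz mod fs = 1.6 MHz.
1.6 MHz ≤ fs/2 = 7.55 MHz, appears at 1.6 MHz.
Distinct values: {0.6 MHz, 1.6 MHz, 4.2 MHz, 6.6 MHz}.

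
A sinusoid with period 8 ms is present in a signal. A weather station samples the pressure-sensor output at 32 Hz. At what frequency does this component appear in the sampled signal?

T = 8 ms → f = 1/T = 125 Hz.
125 Hz mod fs = 29 Hz.
29 Hz > fs/2 = 16 Hz, folds to fs − 29 Hz = 3 Hz.

3 Hz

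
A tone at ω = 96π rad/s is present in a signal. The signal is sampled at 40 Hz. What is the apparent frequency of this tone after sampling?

8 Hz

ω = 96π rad/s → f = ω/(2π) = 48 Hz.
48 Hz mod fs = 8 Hz.
8 Hz ≤ fs/2 = 20 Hz, appears at 8 Hz.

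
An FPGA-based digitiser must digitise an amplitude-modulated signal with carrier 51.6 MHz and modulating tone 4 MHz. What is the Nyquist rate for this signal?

111.2 MHz

AM sidebands sit at fc ± fm = 47.6 MHz and 55.6 MHz.
Highest-frequency component: 55.6 MHz.
Nyquist rate = 2 × 55.6 MHz = 111.2 MHz.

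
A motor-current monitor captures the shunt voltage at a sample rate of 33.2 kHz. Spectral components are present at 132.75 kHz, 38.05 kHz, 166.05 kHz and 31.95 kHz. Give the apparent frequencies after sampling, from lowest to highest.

fs/2 = 16.6 kHz.
132.75 kHz mod fs = 33.15 kHz.
33.15 kHz > fs/2 = 16.6 kHz, folds to fs − 33.15 kHz = 0.05 kHz.
38.05 kHz mod fs = 4.85 kHz.
4.85 kHz ≤ fs/2 = 16.6 kHz, appears at 4.85 kHz.
166.05 kHz mod fs = 0.05 kHz.
0.05 kHz ≤ fs/2 = 16.6 kHz, appears at 0.05 kHz.
31.95 kHz > fs/2 = 16.6 kHz, folds to fs − 31.95 kHz = 1.25 kHz.
Distinct values: {0.05 kHz, 1.25 kHz, 4.85 kHz}.

0.05 kHz, 1.25 kHz, 4.85 kHz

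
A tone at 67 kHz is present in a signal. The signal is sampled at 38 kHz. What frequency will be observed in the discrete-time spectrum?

67 kHz mod fs = 29 kHz.
29 kHz > fs/2 = 19 kHz, folds to fs − 29 kHz = 9 kHz.

9 kHz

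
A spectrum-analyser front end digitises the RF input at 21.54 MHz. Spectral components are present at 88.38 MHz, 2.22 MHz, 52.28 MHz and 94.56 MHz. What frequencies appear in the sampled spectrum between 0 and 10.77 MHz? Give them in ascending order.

2.22 MHz, 8.4 MHz, 9.2 MHz

fs/2 = 10.77 MHz.
88.38 MHz mod fs = 2.22 MHz.
2.22 MHz ≤ fs/2 = 10.77 MHz, appears at 2.22 MHz.
2.22 MHz ≤ fs/2 = 10.77 MHz, passes unchanged.
52.28 MHz mod fs = 9.2 MHz.
9.2 MHz ≤ fs/2 = 10.77 MHz, appears at 9.2 MHz.
94.56 MHz mod fs = 8.4 MHz.
8.4 MHz ≤ fs/2 = 10.77 MHz, appears at 8.4 MHz.
Distinct values: {2.22 MHz, 8.4 MHz, 9.2 MHz}.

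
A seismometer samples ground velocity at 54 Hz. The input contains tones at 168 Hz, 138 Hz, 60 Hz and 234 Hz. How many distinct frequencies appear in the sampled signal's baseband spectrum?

fs/2 = 27 Hz.
168 Hz mod fs = 6 Hz.
6 Hz ≤ fs/2 = 27 Hz, appears at 6 Hz.
138 Hz mod fs = 30 Hz.
30 Hz > fs/2 = 27 Hz, folds to fs − 30 Hz = 24 Hz.
60 Hz mod fs = 6 Hz.
6 Hz ≤ fs/2 = 27 Hz, appears at 6 Hz.
234 Hz mod fs = 18 Hz.
18 Hz ≤ fs/2 = 27 Hz, appears at 18 Hz.
Distinct values: {6 Hz, 18 Hz, 24 Hz} → 3.

3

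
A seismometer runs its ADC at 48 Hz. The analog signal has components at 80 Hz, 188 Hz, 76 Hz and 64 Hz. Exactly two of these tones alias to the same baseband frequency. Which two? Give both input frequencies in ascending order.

64 Hz, 80 Hz

fs/2 = 24 Hz.
80 Hz mod fs = 32 Hz.
32 Hz > fs/2 = 24 Hz, folds to fs − 32 Hz = 16 Hz.
188 Hz mod fs = 44 Hz.
44 Hz > fs/2 = 24 Hz, folds to fs − 44 Hz = 4 Hz.
76 Hz mod fs = 28 Hz.
28 Hz > fs/2 = 24 Hz, folds to fs − 28 Hz = 20 Hz.
64 Hz mod fs = 16 Hz.
16 Hz ≤ fs/2 = 24 Hz, appears at 16 Hz.
64 Hz and 80 Hz both map to 16 Hz.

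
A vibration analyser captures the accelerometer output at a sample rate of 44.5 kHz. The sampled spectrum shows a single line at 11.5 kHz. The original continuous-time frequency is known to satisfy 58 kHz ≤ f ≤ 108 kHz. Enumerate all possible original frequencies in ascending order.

Frequencies that alias to 11.5 kHz are k·fs ± 11.5 kHz for integer k ≥ 0.
k=0: 11.5 kHz.
k=1: 33 kHz, 56 kHz.
k=2: 77.5 kHz, 100.5 kHz.
k=3: 122 kHz, 145 kHz.
Within [58 kHz, 108 kHz]: 77.5 kHz, 100.5 kHz.

77.5 kHz, 100.5 kHz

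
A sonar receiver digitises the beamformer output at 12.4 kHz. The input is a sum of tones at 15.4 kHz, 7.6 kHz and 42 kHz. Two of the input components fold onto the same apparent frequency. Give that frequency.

fs/2 = 6.2 kHz.
15.4 kHz mod fs = 3 kHz.
3 kHz ≤ fs/2 = 6.2 kHz, appears at 3 kHz.
7.6 kHz > fs/2 = 6.2 kHz, folds to fs − 7.6 kHz = 4.8 kHz.
42 kHz mod fs = 4.8 kHz.
4.8 kHz ≤ fs/2 = 6.2 kHz, appears at 4.8 kHz.
7.6 kHz and 42 kHz both map to 4.8 kHz.

4.8 kHz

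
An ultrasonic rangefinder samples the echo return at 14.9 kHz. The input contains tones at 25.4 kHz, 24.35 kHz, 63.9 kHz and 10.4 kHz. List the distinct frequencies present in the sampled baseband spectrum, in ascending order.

fs/2 = 7.45 kHz.
25.4 kHz mod fs = 10.5 kHz.
10.5 kHz > fs/2 = 7.45 kHz, folds to fs − 10.5 kHz = 4.4 kHz.
24.35 kHz mod fs = 9.45 kHz.
9.45 kHz > fs/2 = 7.45 kHz, folds to fs − 9.45 kHz = 5.45 kHz.
63.9 kHz mod fs = 4.3 kHz.
4.3 kHz ≤ fs/2 = 7.45 kHz, appears at 4.3 kHz.
10.4 kHz > fs/2 = 7.45 kHz, folds to fs − 10.4 kHz = 4.5 kHz.
Distinct values: {4.3 kHz, 4.4 kHz, 4.5 kHz, 5.45 kHz}.

4.3 kHz, 4.4 kHz, 4.5 kHz, 5.45 kHz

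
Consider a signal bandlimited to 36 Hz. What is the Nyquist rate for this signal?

Nyquist rate = 2 × 36 Hz = 72 Hz.

72 Hz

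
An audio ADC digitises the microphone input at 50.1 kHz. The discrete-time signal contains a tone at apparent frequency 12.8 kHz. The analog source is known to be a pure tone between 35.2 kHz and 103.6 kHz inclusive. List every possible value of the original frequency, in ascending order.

Frequencies that alias to 12.8 kHz are k·fs ± 12.8 kHz for integer k ≥ 0.
k=0: 12.8 kHz.
k=1: 37.3 kHz, 62.9 kHz.
k=2: 87.4 kHz, 113 kHz.
k=3: 137.5 kHz, 163.1 kHz.
Within [35.2 kHz, 103.6 kHz]: 37.3 kHz, 62.9 kHz, 87.4 kHz.

37.3 kHz, 62.9 kHz, 87.4 kHz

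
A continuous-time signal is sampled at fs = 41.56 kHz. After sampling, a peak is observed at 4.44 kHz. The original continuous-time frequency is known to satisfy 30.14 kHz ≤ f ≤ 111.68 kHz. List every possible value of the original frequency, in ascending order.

Frequencies that alias to 4.44 kHz are k·fs ± 4.44 kHz for integer k ≥ 0.
k=0: 4.44 kHz.
k=1: 37.12 kHz, 46 kHz.
k=2: 78.68 kHz, 87.56 kHz.
k=3: 120.24 kHz, 129.12 kHz.
Within [30.14 kHz, 111.68 kHz]: 37.12 kHz, 46 kHz, 78.68 kHz, 87.56 kHz.

37.12 kHz, 46 kHz, 78.68 kHz, 87.56 kHz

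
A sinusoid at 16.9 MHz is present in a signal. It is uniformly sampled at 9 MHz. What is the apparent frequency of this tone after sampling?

16.9 MHz mod fs = 7.9 MHz.
7.9 MHz > fs/2 = 4.5 MHz, folds to fs − 7.9 MHz = 1.1 MHz.

1.1 MHz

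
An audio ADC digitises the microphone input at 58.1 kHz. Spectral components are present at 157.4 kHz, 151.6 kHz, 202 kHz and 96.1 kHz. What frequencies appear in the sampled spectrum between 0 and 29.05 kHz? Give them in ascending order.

16.9 kHz, 20.1 kHz, 22.7 kHz, 27.7 kHz

fs/2 = 29.05 kHz.
157.4 kHz mod fs = 41.2 kHz.
41.2 kHz > fs/2 = 29.05 kHz, folds to fs − 41.2 kHz = 16.9 kHz.
151.6 kHz mod fs = 35.4 kHz.
35.4 kHz > fs/2 = 29.05 kHz, folds to fs − 35.4 kHz = 22.7 kHz.
202 kHz mod fs = 27.7 kHz.
27.7 kHz ≤ fs/2 = 29.05 kHz, appears at 27.7 kHz.
96.1 kHz mod fs = 38 kHz.
38 kHz > fs/2 = 29.05 kHz, folds to fs − 38 kHz = 20.1 kHz.
Distinct values: {16.9 kHz, 20.1 kHz, 22.7 kHz, 27.7 kHz}.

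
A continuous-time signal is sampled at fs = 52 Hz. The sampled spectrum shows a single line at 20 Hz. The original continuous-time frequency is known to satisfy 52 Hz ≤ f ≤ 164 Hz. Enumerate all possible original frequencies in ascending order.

72 Hz, 84 Hz, 124 Hz, 136 Hz

Frequencies that alias to 20 Hz are k·fs ± 20 Hz for integer k ≥ 0.
k=0: 20 Hz.
k=1: 32 Hz, 72 Hz.
k=2: 84 Hz, 124 Hz.
k=3: 136 Hz, 176 Hz.
k=4: 188 Hz, 228 Hz.
Within [52 Hz, 164 Hz]: 72 Hz, 84 Hz, 124 Hz, 136 Hz.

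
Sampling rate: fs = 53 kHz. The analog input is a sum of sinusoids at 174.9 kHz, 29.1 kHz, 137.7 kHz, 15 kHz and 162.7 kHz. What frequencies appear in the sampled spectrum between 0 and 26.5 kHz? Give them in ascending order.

fs/2 = 26.5 kHz.
174.9 kHz mod fs = 15.9 kHz.
15.9 kHz ≤ fs/2 = 26.5 kHz, appears at 15.9 kHz.
29.1 kHz > fs/2 = 26.5 kHz, folds to fs − 29.1 kHz = 23.9 kHz.
137.7 kHz mod fs = 31.7 kHz.
31.7 kHz > fs/2 = 26.5 kHz, folds to fs − 31.7 kHz = 21.3 kHz.
15 kHz ≤ fs/2 = 26.5 kHz, passes unchanged.
162.7 kHz mod fs = 3.7 kHz.
3.7 kHz ≤ fs/2 = 26.5 kHz, appears at 3.7 kHz.
Distinct values: {3.7 kHz, 15 kHz, 15.9 kHz, 21.3 kHz, 23.9 kHz}.

3.7 kHz, 15 kHz, 15.9 kHz, 21.3 kHz, 23.9 kHz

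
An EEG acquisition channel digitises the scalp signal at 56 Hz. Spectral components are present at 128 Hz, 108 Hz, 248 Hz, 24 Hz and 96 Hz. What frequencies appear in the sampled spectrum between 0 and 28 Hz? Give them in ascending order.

fs/2 = 28 Hz.
128 Hz mod fs = 16 Hz.
16 Hz ≤ fs/2 = 28 Hz, appears at 16 Hz.
108 Hz mod fs = 52 Hz.
52 Hz > fs/2 = 28 Hz, folds to fs − 52 Hz = 4 Hz.
248 Hz mod fs = 24 Hz.
24 Hz ≤ fs/2 = 28 Hz, appears at 24 Hz.
24 Hz ≤ fs/2 = 28 Hz, passes unchanged.
96 Hz mod fs = 40 Hz.
40 Hz > fs/2 = 28 Hz, folds to fs − 40 Hz = 16 Hz.
Distinct values: {4 Hz, 16 Hz, 24 Hz}.

4 Hz, 16 Hz, 24 Hz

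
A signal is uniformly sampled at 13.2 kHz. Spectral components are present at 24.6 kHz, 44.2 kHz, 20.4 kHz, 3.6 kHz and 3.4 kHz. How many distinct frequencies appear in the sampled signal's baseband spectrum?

fs/2 = 6.6 kHz.
24.6 kHz mod fs = 11.4 kHz.
11.4 kHz > fs/2 = 6.6 kHz, folds to fs − 11.4 kHz = 1.8 kHz.
44.2 kHz mod fs = 4.6 kHz.
4.6 kHz ≤ fs/2 = 6.6 kHz, appears at 4.6 kHz.
20.4 kHz mod fs = 7.2 kHz.
7.2 kHz > fs/2 = 6.6 kHz, folds to fs − 7.2 kHz = 6 kHz.
3.6 kHz ≤ fs/2 = 6.6 kHz, passes unchanged.
3.4 kHz ≤ fs/2 = 6.6 kHz, passes unchanged.
Distinct values: {1.8 kHz, 3.4 kHz, 3.6 kHz, 4.6 kHz, 6 kHz} → 5.

5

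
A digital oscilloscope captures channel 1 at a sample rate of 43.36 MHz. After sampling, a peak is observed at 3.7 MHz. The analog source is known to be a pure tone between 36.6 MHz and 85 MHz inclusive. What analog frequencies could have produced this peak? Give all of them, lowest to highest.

Frequencies that alias to 3.7 MHz are k·fs ± 3.7 MHz for integer k ≥ 0.
k=0: 3.7 MHz.
k=1: 39.66 MHz, 47.06 MHz.
k=2: 83.02 MHz, 90.42 MHz.
k=3: 126.38 MHz, 133.78 MHz.
Within [36.6 MHz, 85 MHz]: 39.66 MHz, 47.06 MHz, 83.02 MHz.

39.66 MHz, 47.06 MHz, 83.02 MHz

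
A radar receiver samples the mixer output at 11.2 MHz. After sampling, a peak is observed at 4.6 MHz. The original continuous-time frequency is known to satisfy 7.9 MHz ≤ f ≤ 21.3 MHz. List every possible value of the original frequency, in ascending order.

Frequencies that alias to 4.6 MHz are k·fs ± 4.6 MHz for integer k ≥ 0.
k=0: 4.6 MHz.
k=1: 6.6 MHz, 15.8 MHz.
k=2: 17.8 MHz, 27 MHz.
k=3: 29 MHz, 38.2 MHz.
Within [7.9 MHz, 21.3 MHz]: 15.8 MHz, 17.8 MHz.

15.8 MHz, 17.8 MHz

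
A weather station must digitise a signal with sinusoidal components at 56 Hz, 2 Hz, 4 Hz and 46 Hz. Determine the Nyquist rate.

112 Hz

Highest-frequency component: 56 Hz.
Nyquist rate = 2 × 56 Hz = 112 Hz.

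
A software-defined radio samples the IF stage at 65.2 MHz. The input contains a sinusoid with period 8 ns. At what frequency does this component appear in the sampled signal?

T = 8 ns → f = 1/T = 125 MHz.
125 MHz mod fs = 59.8 MHz.
59.8 MHz > fs/2 = 32.6 MHz, folds to fs − 59.8 MHz = 5.4 MHz.

5.4 MHz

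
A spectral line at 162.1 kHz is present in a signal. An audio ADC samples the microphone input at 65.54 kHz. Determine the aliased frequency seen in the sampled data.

31.02 kHz

162.1 kHz mod fs = 31.02 kHz.
31.02 kHz ≤ fs/2 = 32.77 kHz, appears at 31.02 kHz.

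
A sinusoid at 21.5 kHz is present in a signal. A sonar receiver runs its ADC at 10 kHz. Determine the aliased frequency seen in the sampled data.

21.5 kHz mod fs = 1.5 kHz.
1.5 kHz ≤ fs/2 = 5 kHz, appears at 1.5 kHz.

1.5 kHz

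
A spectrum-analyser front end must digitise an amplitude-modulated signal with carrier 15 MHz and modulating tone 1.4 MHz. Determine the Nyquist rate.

32.8 MHz

AM sidebands sit at fc ± fm = 13.6 MHz and 16.4 MHz.
Highest-frequency component: 16.4 MHz.
Nyquist rate = 2 × 16.4 MHz = 32.8 MHz.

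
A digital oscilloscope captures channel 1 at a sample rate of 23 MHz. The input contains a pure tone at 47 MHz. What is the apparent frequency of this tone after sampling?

1 MHz

47 MHz mod fs = 1 MHz.
1 MHz ≤ fs/2 = 11.5 MHz, appears at 1 MHz.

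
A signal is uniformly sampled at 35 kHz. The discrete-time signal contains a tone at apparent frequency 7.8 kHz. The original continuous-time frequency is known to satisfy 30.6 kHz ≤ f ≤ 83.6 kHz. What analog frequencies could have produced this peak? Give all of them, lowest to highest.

Frequencies that alias to 7.8 kHz are k·fs ± 7.8 kHz for integer k ≥ 0.
k=0: 7.8 kHz.
k=1: 27.2 kHz, 42.8 kHz.
k=2: 62.2 kHz, 77.8 kHz.
k=3: 97.2 kHz, 112.8 kHz.
Within [30.6 kHz, 83.6 kHz]: 42.8 kHz, 62.2 kHz, 77.8 kHz.

42.8 kHz, 62.2 kHz, 77.8 kHz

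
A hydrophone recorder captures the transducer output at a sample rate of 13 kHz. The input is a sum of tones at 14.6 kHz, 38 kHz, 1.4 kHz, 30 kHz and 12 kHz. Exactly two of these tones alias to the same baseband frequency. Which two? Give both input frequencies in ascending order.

fs/2 = 6.5 kHz.
14.6 kHz mod fs = 1.6 kHz.
1.6 kHz ≤ fs/2 = 6.5 kHz, appears at 1.6 kHz.
38 kHz mod fs = 12 kHz.
12 kHz > fs/2 = 6.5 kHz, folds to fs − 12 kHz = 1 kHz.
1.4 kHz ≤ fs/2 = 6.5 kHz, passes unchanged.
30 kHz mod fs = 4 kHz.
4 kHz ≤ fs/2 = 6.5 kHz, appears at 4 kHz.
12 kHz > fs/2 = 6.5 kHz, folds to fs − 12 kHz = 1 kHz.
12 kHz and 38 kHz both map to 1 kHz.

12 kHz, 38 kHz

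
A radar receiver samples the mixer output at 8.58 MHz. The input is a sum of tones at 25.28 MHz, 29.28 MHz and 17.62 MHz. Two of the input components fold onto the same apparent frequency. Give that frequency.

0.46 MHz

fs/2 = 4.29 MHz.
25.28 MHz mod fs = 8.12 MHz.
8.12 MHz > fs/2 = 4.29 MHz, folds to fs − 8.12 MHz = 0.46 MHz.
29.28 MHz mod fs = 3.54 MHz.
3.54 MHz ≤ fs/2 = 4.29 MHz, appears at 3.54 MHz.
17.62 MHz mod fs = 0.46 MHz.
0.46 MHz ≤ fs/2 = 4.29 MHz, appears at 0.46 MHz.
17.62 MHz and 25.28 MHz both map to 0.46 MHz.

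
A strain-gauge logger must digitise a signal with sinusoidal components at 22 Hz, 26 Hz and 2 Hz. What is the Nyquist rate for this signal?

Highest-frequency component: 26 Hz.
Nyquist rate = 2 × 26 Hz = 52 Hz.

52 Hz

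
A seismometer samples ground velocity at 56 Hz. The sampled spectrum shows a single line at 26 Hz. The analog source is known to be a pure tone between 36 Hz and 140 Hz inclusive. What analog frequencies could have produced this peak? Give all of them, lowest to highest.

Frequencies that alias to 26 Hz are k·fs ± 26 Hz for integer k ≥ 0.
k=0: 26 Hz.
k=1: 30 Hz, 82 Hz.
k=2: 86 Hz, 138 Hz.
k=3: 142 Hz, 194 Hz.
Within [36 Hz, 140 Hz]: 82 Hz, 86 Hz, 138 Hz.

82 Hz, 86 Hz, 138 Hz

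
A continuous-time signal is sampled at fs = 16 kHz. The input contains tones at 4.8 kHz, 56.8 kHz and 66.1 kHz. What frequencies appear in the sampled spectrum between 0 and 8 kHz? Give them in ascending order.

2.1 kHz, 4.8 kHz, 7.2 kHz

fs/2 = 8 kHz.
4.8 kHz ≤ fs/2 = 8 kHz, passes unchanged.
56.8 kHz mod fs = 8.8 kHz.
8.8 kHz > fs/2 = 8 kHz, folds to fs − 8.8 kHz = 7.2 kHz.
66.1 kHz mod fs = 2.1 kHz.
2.1 kHz ≤ fs/2 = 8 kHz, appears at 2.1 kHz.
Distinct values: {2.1 kHz, 4.8 kHz, 7.2 kHz}.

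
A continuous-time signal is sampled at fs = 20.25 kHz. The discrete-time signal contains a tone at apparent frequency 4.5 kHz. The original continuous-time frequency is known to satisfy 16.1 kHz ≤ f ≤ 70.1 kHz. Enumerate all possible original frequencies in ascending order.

Frequencies that alias to 4.5 kHz are k·fs ± 4.5 kHz for integer k ≥ 0.
k=0: 4.5 kHz.
k=1: 15.75 kHz, 24.75 kHz.
k=2: 36 kHz, 45 kHz.
k=3: 56.25 kHz, 65.25 kHz.
k=4: 76.5 kHz, 85.5 kHz.
Within [16.1 kHz, 70.1 kHz]: 24.75 kHz, 36 kHz, 45 kHz, 56.25 kHz, 65.25 kHz.

24.75 kHz, 36 kHz, 45 kHz, 56.25 kHz, 65.25 kHz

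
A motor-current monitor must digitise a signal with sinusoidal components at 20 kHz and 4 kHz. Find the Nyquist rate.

Highest-frequency component: 20 kHz.
Nyquist rate = 2 × 20 kHz = 40 kHz.

40 kHz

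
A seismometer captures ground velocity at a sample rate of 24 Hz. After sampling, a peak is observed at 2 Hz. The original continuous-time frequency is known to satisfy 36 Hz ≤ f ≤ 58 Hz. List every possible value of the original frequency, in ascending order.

Frequencies that alias to 2 Hz are k·fs ± 2 Hz for integer k ≥ 0.
k=0: 2 Hz.
k=1: 22 Hz, 26 Hz.
k=2: 46 Hz, 50 Hz.
k=3: 70 Hz, 74 Hz.
Within [36 Hz, 58 Hz]: 46 Hz, 50 Hz.

46 Hz, 50 Hz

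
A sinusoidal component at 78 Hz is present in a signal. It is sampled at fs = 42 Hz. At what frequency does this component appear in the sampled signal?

6 Hz

78 Hz mod fs = 36 Hz.
36 Hz > fs/2 = 21 Hz, folds to fs − 36 Hz = 6 Hz.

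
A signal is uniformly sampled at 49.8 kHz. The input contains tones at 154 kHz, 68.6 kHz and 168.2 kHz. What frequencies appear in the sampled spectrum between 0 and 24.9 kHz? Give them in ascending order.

fs/2 = 24.9 kHz.
154 kHz mod fs = 4.6 kHz.
4.6 kHz ≤ fs/2 = 24.9 kHz, appears at 4.6 kHz.
68.6 kHz mod fs = 18.8 kHz.
18.8 kHz ≤ fs/2 = 24.9 kHz, appears at 18.8 kHz.
168.2 kHz mod fs = 18.8 kHz.
18.8 kHz ≤ fs/2 = 24.9 kHz, appears at 18.8 kHz.
Distinct values: {4.6 kHz, 18.8 kHz}.

4.6 kHz, 18.8 kHz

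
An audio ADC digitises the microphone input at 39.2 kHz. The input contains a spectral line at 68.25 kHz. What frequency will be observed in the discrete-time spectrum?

68.25 kHz mod fs = 29.05 kHz.
29.05 kHz > fs/2 = 19.6 kHz, folds to fs − 29.05 kHz = 10.15 kHz.

10.15 kHz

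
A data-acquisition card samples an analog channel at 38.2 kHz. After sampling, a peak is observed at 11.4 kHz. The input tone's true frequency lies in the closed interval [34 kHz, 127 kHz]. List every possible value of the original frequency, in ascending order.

Frequencies that alias to 11.4 kHz are k·fs ± 11.4 kHz for integer k ≥ 0.
k=0: 11.4 kHz.
k=1: 26.8 kHz, 49.6 kHz.
k=2: 65 kHz, 87.8 kHz.
k=3: 103.2 kHz, 126 kHz.
k=4: 141.4 kHz, 164.2 kHz.
Within [34 kHz, 127 kHz]: 49.6 kHz, 65 kHz, 87.8 kHz, 103.2 kHz, 126 kHz.

49.6 kHz, 65 kHz, 87.8 kHz, 103.2 kHz, 126 kHz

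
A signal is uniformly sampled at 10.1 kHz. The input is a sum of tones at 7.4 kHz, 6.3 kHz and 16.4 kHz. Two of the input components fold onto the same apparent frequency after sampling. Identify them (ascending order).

6.3 kHz, 16.4 kHz

fs/2 = 5.05 kHz.
7.4 kHz > fs/2 = 5.05 kHz, folds to fs − 7.4 kHz = 2.7 kHz.
6.3 kHz > fs/2 = 5.05 kHz, folds to fs − 6.3 kHz = 3.8 kHz.
16.4 kHz mod fs = 6.3 kHz.
6.3 kHz > fs/2 = 5.05 kHz, folds to fs − 6.3 kHz = 3.8 kHz.
6.3 kHz and 16.4 kHz both map to 3.8 kHz.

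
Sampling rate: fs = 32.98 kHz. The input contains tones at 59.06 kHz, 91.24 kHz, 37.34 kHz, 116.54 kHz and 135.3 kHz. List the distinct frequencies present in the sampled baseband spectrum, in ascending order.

3.38 kHz, 4.36 kHz, 6.9 kHz, 7.7 kHz, 15.38 kHz

fs/2 = 16.49 kHz.
59.06 kHz mod fs = 26.08 kHz.
26.08 kHz > fs/2 = 16.49 kHz, folds to fs − 26.08 kHz = 6.9 kHz.
91.24 kHz mod fs = 25.28 kHz.
25.28 kHz > fs/2 = 16.49 kHz, folds to fs − 25.28 kHz = 7.7 kHz.
37.34 kHz mod fs = 4.36 kHz.
4.36 kHz ≤ fs/2 = 16.49 kHz, appears at 4.36 kHz.
116.54 kHz mod fs = 17.6 kHz.
17.6 kHz > fs/2 = 16.49 kHz, folds to fs − 17.6 kHz = 15.38 kHz.
135.3 kHz mod fs = 3.38 kHz.
3.38 kHz ≤ fs/2 = 16.49 kHz, appears at 3.38 kHz.
Distinct values: {3.38 kHz, 4.36 kHz, 6.9 kHz, 7.7 kHz, 15.38 kHz}.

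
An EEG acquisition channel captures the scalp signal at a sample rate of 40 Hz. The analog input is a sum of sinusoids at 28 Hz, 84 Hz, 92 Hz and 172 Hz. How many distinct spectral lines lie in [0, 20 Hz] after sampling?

fs/2 = 20 Hz.
28 Hz > fs/2 = 20 Hz, folds to fs − 28 Hz = 12 Hz.
84 Hz mod fs = 4 Hz.
4 Hz ≤ fs/2 = 20 Hz, appears at 4 Hz.
92 Hz mod fs = 12 Hz.
12 Hz ≤ fs/2 = 20 Hz, appears at 12 Hz.
172 Hz mod fs = 12 Hz.
12 Hz ≤ fs/2 = 20 Hz, appears at 12 Hz.
Distinct values: {4 Hz, 12 Hz} → 2.

2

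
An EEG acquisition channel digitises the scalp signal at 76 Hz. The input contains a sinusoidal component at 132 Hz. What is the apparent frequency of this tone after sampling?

20 Hz

132 Hz mod fs = 56 Hz.
56 Hz > fs/2 = 38 Hz, folds to fs − 56 Hz = 20 Hz.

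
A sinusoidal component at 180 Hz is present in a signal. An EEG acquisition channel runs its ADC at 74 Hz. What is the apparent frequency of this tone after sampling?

180 Hz mod fs = 32 Hz.
32 Hz ≤ fs/2 = 37 Hz, appears at 32 Hz.

32 Hz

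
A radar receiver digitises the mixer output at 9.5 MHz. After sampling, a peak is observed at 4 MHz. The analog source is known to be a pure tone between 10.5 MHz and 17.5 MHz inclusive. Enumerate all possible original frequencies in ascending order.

Frequencies that alias to 4 MHz are k·fs ± 4 MHz for integer k ≥ 0.
k=0: 4 MHz.
k=1: 5.5 MHz, 13.5 MHz.
k=2: 15 MHz, 23 MHz.
k=3: 24.5 MHz, 32.5 MHz.
Within [10.5 MHz, 17.5 MHz]: 13.5 MHz, 15 MHz.

13.5 MHz, 15 MHz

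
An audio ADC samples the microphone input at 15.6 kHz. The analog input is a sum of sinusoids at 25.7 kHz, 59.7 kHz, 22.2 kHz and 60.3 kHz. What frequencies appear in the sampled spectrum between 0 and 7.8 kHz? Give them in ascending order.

2.1 kHz, 2.7 kHz, 5.5 kHz, 6.6 kHz

fs/2 = 7.8 kHz.
25.7 kHz mod fs = 10.1 kHz.
10.1 kHz > fs/2 = 7.8 kHz, folds to fs − 10.1 kHz = 5.5 kHz.
59.7 kHz mod fs = 12.9 kHz.
12.9 kHz > fs/2 = 7.8 kHz, folds to fs − 12.9 kHz = 2.7 kHz.
22.2 kHz mod fs = 6.6 kHz.
6.6 kHz ≤ fs/2 = 7.8 kHz, appears at 6.6 kHz.
60.3 kHz mod fs = 13.5 kHz.
13.5 kHz > fs/2 = 7.8 kHz, folds to fs − 13.5 kHz = 2.1 kHz.
Distinct values: {2.1 kHz, 2.7 kHz, 5.5 kHz, 6.6 kHz}.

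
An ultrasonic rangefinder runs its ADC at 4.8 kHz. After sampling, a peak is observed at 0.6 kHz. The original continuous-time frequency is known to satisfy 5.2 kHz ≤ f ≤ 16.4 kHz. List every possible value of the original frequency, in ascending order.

5.4 kHz, 9 kHz, 10.2 kHz, 13.8 kHz, 15 kHz

Frequencies that alias to 0.6 kHz are k·fs ± 0.6 kHz for integer k ≥ 0.
k=0: 0.6 kHz.
k=1: 4.2 kHz, 5.4 kHz.
k=2: 9 kHz, 10.2 kHz.
k=3: 13.8 kHz, 15 kHz.
k=4: 18.6 kHz, 19.8 kHz.
Within [5.2 kHz, 16.4 kHz]: 5.4 kHz, 9 kHz, 10.2 kHz, 13.8 kHz, 15 kHz.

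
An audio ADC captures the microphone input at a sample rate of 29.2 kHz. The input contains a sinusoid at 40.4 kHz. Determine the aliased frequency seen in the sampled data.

11.2 kHz

40.4 kHz mod fs = 11.2 kHz.
11.2 kHz ≤ fs/2 = 14.6 kHz, appears at 11.2 kHz.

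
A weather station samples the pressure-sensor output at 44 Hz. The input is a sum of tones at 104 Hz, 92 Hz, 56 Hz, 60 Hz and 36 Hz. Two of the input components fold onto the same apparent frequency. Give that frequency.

fs/2 = 22 Hz.
104 Hz mod fs = 16 Hz.
16 Hz ≤ fs/2 = 22 Hz, appears at 16 Hz.
92 Hz mod fs = 4 Hz.
4 Hz ≤ fs/2 = 22 Hz, appears at 4 Hz.
56 Hz mod fs = 12 Hz.
12 Hz ≤ fs/2 = 22 Hz, appears at 12 Hz.
60 Hz mod fs = 16 Hz.
16 Hz ≤ fs/2 = 22 Hz, appears at 16 Hz.
36 Hz > fs/2 = 22 Hz, folds to fs − 36 Hz = 8 Hz.
60 Hz and 104 Hz both map to 16 Hz.

16 Hz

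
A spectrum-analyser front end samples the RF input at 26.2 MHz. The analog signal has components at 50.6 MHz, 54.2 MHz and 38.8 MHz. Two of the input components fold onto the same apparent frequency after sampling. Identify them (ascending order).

fs/2 = 13.1 MHz.
50.6 MHz mod fs = 24.4 MHz.
24.4 MHz > fs/2 = 13.1 MHz, folds to fs − 24.4 MHz = 1.8 MHz.
54.2 MHz mod fs = 1.8 MHz.
1.8 MHz ≤ fs/2 = 13.1 MHz, appears at 1.8 MHz.
38.8 MHz mod fs = 12.6 MHz.
12.6 MHz ≤ fs/2 = 13.1 MHz, appears at 12.6 MHz.
50.6 MHz and 54.2 MHz both map to 1.8 MHz.

50.6 MHz, 54.2 MHz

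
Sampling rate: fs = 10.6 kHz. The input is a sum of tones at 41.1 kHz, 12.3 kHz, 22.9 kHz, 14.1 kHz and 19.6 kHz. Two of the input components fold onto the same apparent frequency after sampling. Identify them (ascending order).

fs/2 = 5.3 kHz.
41.1 kHz mod fs = 9.3 kHz.
9.3 kHz > fs/2 = 5.3 kHz, folds to fs − 9.3 kHz = 1.3 kHz.
12.3 kHz mod fs = 1.7 kHz.
1.7 kHz ≤ fs/2 = 5.3 kHz, appears at 1.7 kHz.
22.9 kHz mod fs = 1.7 kHz.
1.7 kHz ≤ fs/2 = 5.3 kHz, appears at 1.7 kHz.
14.1 kHz mod fs = 3.5 kHz.
3.5 kHz ≤ fs/2 = 5.3 kHz, appears at 3.5 kHz.
19.6 kHz mod fs = 9 kHz.
9 kHz > fs/2 = 5.3 kHz, folds to fs − 9 kHz = 1.6 kHz.
12.3 kHz and 22.9 kHz both map to 1.7 kHz.

12.3 kHz, 22.9 kHz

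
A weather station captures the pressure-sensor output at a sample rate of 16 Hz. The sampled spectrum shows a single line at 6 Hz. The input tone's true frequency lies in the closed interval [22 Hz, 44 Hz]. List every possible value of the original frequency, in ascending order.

Frequencies that alias to 6 Hz are k·fs ± 6 Hz for integer k ≥ 0.
k=0: 6 Hz.
k=1: 10 Hz, 22 Hz.
k=2: 26 Hz, 38 Hz.
k=3: 42 Hz, 54 Hz.
k=4: 58 Hz, 70 Hz.
Within [22 Hz, 44 Hz]: 22 Hz, 26 Hz, 38 Hz, 42 Hz.

22 Hz, 26 Hz, 38 Hz, 42 Hz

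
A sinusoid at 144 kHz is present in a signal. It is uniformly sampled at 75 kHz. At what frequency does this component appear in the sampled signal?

144 kHz mod fs = 69 kHz.
69 kHz > fs/2 = 37.5 kHz, folds to fs − 69 kHz = 6 kHz.

6 kHz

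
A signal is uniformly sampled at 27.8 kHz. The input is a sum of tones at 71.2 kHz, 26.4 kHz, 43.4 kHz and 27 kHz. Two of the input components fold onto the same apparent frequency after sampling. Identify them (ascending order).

fs/2 = 13.9 kHz.
71.2 kHz mod fs = 15.6 kHz.
15.6 kHz > fs/2 = 13.9 kHz, folds to fs − 15.6 kHz = 12.2 kHz.
26.4 kHz > fs/2 = 13.9 kHz, folds to fs − 26.4 kHz = 1.4 kHz.
43.4 kHz mod fs = 15.6 kHz.
15.6 kHz > fs/2 = 13.9 kHz, folds to fs − 15.6 kHz = 12.2 kHz.
27 kHz > fs/2 = 13.9 kHz, folds to fs − 27 kHz = 0.8 kHz.
43.4 kHz and 71.2 kHz both map to 12.2 kHz.

43.4 kHz, 71.2 kHz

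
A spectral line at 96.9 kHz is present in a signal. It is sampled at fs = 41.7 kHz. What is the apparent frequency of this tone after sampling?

13.5 kHz

96.9 kHz mod fs = 13.5 kHz.
13.5 kHz ≤ fs/2 = 20.85 kHz, appears at 13.5 kHz.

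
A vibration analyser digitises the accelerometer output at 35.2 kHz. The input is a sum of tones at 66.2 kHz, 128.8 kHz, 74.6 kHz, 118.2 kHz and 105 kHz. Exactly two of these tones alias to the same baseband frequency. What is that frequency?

4.2 kHz

fs/2 = 17.6 kHz.
66.2 kHz mod fs = 31 kHz.
31 kHz > fs/2 = 17.6 kHz, folds to fs − 31 kHz = 4.2 kHz.
128.8 kHz mod fs = 23.2 kHz.
23.2 kHz > fs/2 = 17.6 kHz, folds to fs − 23.2 kHz = 12 kHz.
74.6 kHz mod fs = 4.2 kHz.
4.2 kHz ≤ fs/2 = 17.6 kHz, appears at 4.2 kHz.
118.2 kHz mod fs = 12.6 kHz.
12.6 kHz ≤ fs/2 = 17.6 kHz, appears at 12.6 kHz.
105 kHz mod fs = 34.6 kHz.
34.6 kHz > fs/2 = 17.6 kHz, folds to fs − 34.6 kHz = 0.6 kHz.
66.2 kHz and 74.6 kHz both map to 4.2 kHz.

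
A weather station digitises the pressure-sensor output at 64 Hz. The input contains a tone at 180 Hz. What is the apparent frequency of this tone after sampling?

12 Hz

180 Hz mod fs = 52 Hz.
52 Hz > fs/2 = 32 Hz, folds to fs − 52 Hz = 12 Hz.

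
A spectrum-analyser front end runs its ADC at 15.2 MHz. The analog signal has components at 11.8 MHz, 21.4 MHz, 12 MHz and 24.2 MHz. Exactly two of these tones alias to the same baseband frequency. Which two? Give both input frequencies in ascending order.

fs/2 = 7.6 MHz.
11.8 MHz > fs/2 = 7.6 MHz, folds to fs − 11.8 MHz = 3.4 MHz.
21.4 MHz mod fs = 6.2 MHz.
6.2 MHz ≤ fs/2 = 7.6 MHz, appears at 6.2 MHz.
12 MHz > fs/2 = 7.6 MHz, folds to fs − 12 MHz = 3.2 MHz.
24.2 MHz mod fs = 9 MHz.
9 MHz > fs/2 = 7.6 MHz, folds to fs − 9 MHz = 6.2 MHz.
21.4 MHz and 24.2 MHz both map to 6.2 MHz.

21.4 MHz, 24.2 MHz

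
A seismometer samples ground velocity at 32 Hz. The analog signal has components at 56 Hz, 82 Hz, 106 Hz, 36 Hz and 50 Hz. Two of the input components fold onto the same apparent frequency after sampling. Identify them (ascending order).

50 Hz, 82 Hz

fs/2 = 16 Hz.
56 Hz mod fs = 24 Hz.
24 Hz > fs/2 = 16 Hz, folds to fs − 24 Hz = 8 Hz.
82 Hz mod fs = 18 Hz.
18 Hz > fs/2 = 16 Hz, folds to fs − 18 Hz = 14 Hz.
106 Hz mod fs = 10 Hz.
10 Hz ≤ fs/2 = 16 Hz, appears at 10 Hz.
36 Hz mod fs = 4 Hz.
4 Hz ≤ fs/2 = 16 Hz, appears at 4 Hz.
50 Hz mod fs = 18 Hz.
18 Hz > fs/2 = 16 Hz, folds to fs − 18 Hz = 14 Hz.
50 Hz and 82 Hz both map to 14 Hz.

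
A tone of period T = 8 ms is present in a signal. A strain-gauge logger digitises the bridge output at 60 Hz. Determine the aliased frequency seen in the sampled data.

T = 8 ms → f = 1/T = 125 Hz.
125 Hz mod fs = 5 Hz.
5 Hz ≤ fs/2 = 30 Hz, appears at 5 Hz.

5 Hz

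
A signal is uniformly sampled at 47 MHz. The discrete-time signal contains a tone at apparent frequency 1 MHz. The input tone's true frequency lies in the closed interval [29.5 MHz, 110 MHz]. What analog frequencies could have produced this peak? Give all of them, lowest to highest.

Frequencies that alias to 1 MHz are k·fs ± 1 MHz for integer k ≥ 0.
k=0: 1 MHz.
k=1: 46 MHz, 48 MHz.
k=2: 93 MHz, 95 MHz.
k=3: 140 MHz, 142 MHz.
Within [29.5 MHz, 110 MHz]: 46 MHz, 48 MHz, 93 MHz, 95 MHz.

46 MHz, 48 MHz, 93 MHz, 95 MHz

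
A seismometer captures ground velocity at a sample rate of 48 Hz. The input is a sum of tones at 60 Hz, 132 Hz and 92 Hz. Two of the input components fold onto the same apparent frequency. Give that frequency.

12 Hz

fs/2 = 24 Hz.
60 Hz mod fs = 12 Hz.
12 Hz ≤ fs/2 = 24 Hz, appears at 12 Hz.
132 Hz mod fs = 36 Hz.
36 Hz > fs/2 = 24 Hz, folds to fs − 36 Hz = 12 Hz.
92 Hz mod fs = 44 Hz.
44 Hz > fs/2 = 24 Hz, folds to fs − 44 Hz = 4 Hz.
60 Hz and 132 Hz both map to 12 Hz.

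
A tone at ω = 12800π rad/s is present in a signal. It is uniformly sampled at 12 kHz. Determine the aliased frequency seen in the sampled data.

ω = 12800π rad/s → f = ω/(2π) = 6400 Hz = 6.4 kHz.
6.4 kHz > fs/2 = 6 kHz, folds to fs − 6.4 kHz = 5.6 kHz.

5.6 kHz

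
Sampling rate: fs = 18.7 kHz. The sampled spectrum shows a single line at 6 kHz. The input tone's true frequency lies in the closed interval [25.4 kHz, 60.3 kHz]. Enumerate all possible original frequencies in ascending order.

Frequencies that alias to 6 kHz are k·fs ± 6 kHz for integer k ≥ 0.
k=0: 6 kHz.
k=1: 12.7 kHz, 24.7 kHz.
k=2: 31.4 kHz, 43.4 kHz.
k=3: 50.1 kHz, 62.1 kHz.
k=4: 68.8 kHz, 80.8 kHz.
Within [25.4 kHz, 60.3 kHz]: 31.4 kHz, 43.4 kHz, 50.1 kHz.

31.4 kHz, 43.4 kHz, 50.1 kHz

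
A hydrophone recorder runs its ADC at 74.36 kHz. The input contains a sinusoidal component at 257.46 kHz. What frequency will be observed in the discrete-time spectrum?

34.38 kHz

257.46 kHz mod fs = 34.38 kHz.
34.38 kHz ≤ fs/2 = 37.18 kHz, appears at 34.38 kHz.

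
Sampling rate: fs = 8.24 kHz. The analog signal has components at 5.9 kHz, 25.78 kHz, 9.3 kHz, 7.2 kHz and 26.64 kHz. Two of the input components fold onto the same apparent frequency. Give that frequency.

1.06 kHz

fs/2 = 4.12 kHz.
5.9 kHz > fs/2 = 4.12 kHz, folds to fs − 5.9 kHz = 2.34 kHz.
25.78 kHz mod fs = 1.06 kHz.
1.06 kHz ≤ fs/2 = 4.12 kHz, appears at 1.06 kHz.
9.3 kHz mod fs = 1.06 kHz.
1.06 kHz ≤ fs/2 = 4.12 kHz, appears at 1.06 kHz.
7.2 kHz > fs/2 = 4.12 kHz, folds to fs − 7.2 kHz = 1.04 kHz.
26.64 kHz mod fs = 1.92 kHz.
1.92 kHz ≤ fs/2 = 4.12 kHz, appears at 1.92 kHz.
9.3 kHz and 25.78 kHz both map to 1.06 kHz.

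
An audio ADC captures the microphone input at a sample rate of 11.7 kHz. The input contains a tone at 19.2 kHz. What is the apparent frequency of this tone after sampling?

19.2 kHz mod fs = 7.5 kHz.
7.5 kHz > fs/2 = 5.85 kHz, folds to fs − 7.5 kHz = 4.2 kHz.

4.2 kHz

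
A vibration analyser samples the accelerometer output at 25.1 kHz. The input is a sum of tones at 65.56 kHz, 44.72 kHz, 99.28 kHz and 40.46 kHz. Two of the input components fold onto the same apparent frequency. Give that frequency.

9.74 kHz

fs/2 = 12.55 kHz.
65.56 kHz mod fs = 15.36 kHz.
15.36 kHz > fs/2 = 12.55 kHz, folds to fs − 15.36 kHz = 9.74 kHz.
44.72 kHz mod fs = 19.62 kHz.
19.62 kHz > fs/2 = 12.55 kHz, folds to fs − 19.62 kHz = 5.48 kHz.
99.28 kHz mod fs = 23.98 kHz.
23.98 kHz > fs/2 = 12.55 kHz, folds to fs − 23.98 kHz = 1.12 kHz.
40.46 kHz mod fs = 15.36 kHz.
15.36 kHz > fs/2 = 12.55 kHz, folds to fs − 15.36 kHz = 9.74 kHz.
40.46 kHz and 65.56 kHz both map to 9.74 kHz.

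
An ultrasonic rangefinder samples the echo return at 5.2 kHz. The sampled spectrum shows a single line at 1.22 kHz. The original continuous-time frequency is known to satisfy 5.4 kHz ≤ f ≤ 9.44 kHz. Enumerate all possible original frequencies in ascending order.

Frequencies that alias to 1.22 kHz are k·fs ± 1.22 kHz for integer k ≥ 0.
k=0: 1.22 kHz.
k=1: 3.98 kHz, 6.42 kHz.
k=2: 9.18 kHz, 11.62 kHz.
k=3: 14.38 kHz, 16.82 kHz.
Within [5.4 kHz, 9.44 kHz]: 6.42 kHz, 9.18 kHz.

6.42 kHz, 9.18 kHz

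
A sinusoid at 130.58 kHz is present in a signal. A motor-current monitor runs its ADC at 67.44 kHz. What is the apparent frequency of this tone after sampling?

130.58 kHz mod fs = 63.14 kHz.
63.14 kHz > fs/2 = 33.72 kHz, folds to fs − 63.14 kHz = 4.3 kHz.

4.3 kHz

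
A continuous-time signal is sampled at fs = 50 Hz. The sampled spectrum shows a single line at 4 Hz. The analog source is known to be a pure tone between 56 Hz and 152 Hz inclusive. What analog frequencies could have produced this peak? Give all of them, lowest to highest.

96 Hz, 104 Hz, 146 Hz

Frequencies that alias to 4 Hz are k·fs ± 4 Hz for integer k ≥ 0.
k=0: 4 Hz.
k=1: 46 Hz, 54 Hz.
k=2: 96 Hz, 104 Hz.
k=3: 146 Hz, 154 Hz.
k=4: 196 Hz, 204 Hz.
Within [56 Hz, 152 Hz]: 96 Hz, 104 Hz, 146 Hz.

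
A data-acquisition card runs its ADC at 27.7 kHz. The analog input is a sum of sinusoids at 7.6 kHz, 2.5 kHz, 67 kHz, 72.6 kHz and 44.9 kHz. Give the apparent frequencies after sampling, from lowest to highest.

2.5 kHz, 7.6 kHz, 10.5 kHz, 11.6 kHz

fs/2 = 13.85 kHz.
7.6 kHz ≤ fs/2 = 13.85 kHz, passes unchanged.
2.5 kHz ≤ fs/2 = 13.85 kHz, passes unchanged.
67 kHz mod fs = 11.6 kHz.
11.6 kHz ≤ fs/2 = 13.85 kHz, appears at 11.6 kHz.
72.6 kHz mod fs = 17.2 kHz.
17.2 kHz > fs/2 = 13.85 kHz, folds to fs − 17.2 kHz = 10.5 kHz.
44.9 kHz mod fs = 17.2 kHz.
17.2 kHz > fs/2 = 13.85 kHz, folds to fs − 17.2 kHz = 10.5 kHz.
Distinct values: {2.5 kHz, 7.6 kHz, 10.5 kHz, 11.6 kHz}.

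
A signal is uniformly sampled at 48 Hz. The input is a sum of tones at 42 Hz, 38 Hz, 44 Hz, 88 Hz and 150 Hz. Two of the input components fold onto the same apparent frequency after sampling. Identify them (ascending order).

fs/2 = 24 Hz.
42 Hz > fs/2 = 24 Hz, folds to fs − 42 Hz = 6 Hz.
38 Hz > fs/2 = 24 Hz, folds to fs − 38 Hz = 10 Hz.
44 Hz > fs/2 = 24 Hz, folds to fs − 44 Hz = 4 Hz.
88 Hz mod fs = 40 Hz.
40 Hz > fs/2 = 24 Hz, folds to fs − 40 Hz = 8 Hz.
150 Hz mod fs = 6 Hz.
6 Hz ≤ fs/2 = 24 Hz, appears at 6 Hz.
42 Hz and 150 Hz both map to 6 Hz.

42 Hz, 150 Hz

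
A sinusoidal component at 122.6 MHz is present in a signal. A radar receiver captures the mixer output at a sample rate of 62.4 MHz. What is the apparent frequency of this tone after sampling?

122.6 MHz mod fs = 60.2 MHz.
60.2 MHz > fs/2 = 31.2 MHz, folds to fs − 60.2 MHz = 2.2 MHz.

2.2 MHz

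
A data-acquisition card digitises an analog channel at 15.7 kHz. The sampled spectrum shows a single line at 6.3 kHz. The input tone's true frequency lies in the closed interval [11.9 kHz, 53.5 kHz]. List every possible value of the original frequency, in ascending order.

Frequencies that alias to 6.3 kHz are k·fs ± 6.3 kHz for integer k ≥ 0.
k=0: 6.3 kHz.
k=1: 9.4 kHz, 22 kHz.
k=2: 25.1 kHz, 37.7 kHz.
k=3: 40.8 kHz, 53.4 kHz.
k=4: 56.5 kHz, 69.1 kHz.
Within [11.9 kHz, 53.5 kHz]: 22 kHz, 25.1 kHz, 37.7 kHz, 40.8 kHz, 53.4 kHz.

22 kHz, 25.1 kHz, 37.7 kHz, 40.8 kHz, 53.4 kHz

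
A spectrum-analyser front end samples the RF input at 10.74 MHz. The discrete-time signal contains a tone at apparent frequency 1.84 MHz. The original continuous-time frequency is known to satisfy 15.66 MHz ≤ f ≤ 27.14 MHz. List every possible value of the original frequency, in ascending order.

Frequencies that alias to 1.84 MHz are k·fs ± 1.84 MHz for integer k ≥ 0.
k=0: 1.84 MHz.
k=1: 8.9 MHz, 12.58 MHz.
k=2: 19.64 MHz, 23.32 MHz.
k=3: 30.38 MHz, 34.06 MHz.
Within [15.66 MHz, 27.14 MHz]: 19.64 MHz, 23.32 MHz.

19.64 MHz, 23.32 MHz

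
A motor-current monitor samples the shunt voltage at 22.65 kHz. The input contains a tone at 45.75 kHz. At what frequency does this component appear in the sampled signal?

45.75 kHz mod fs = 0.45 kHz.
0.45 kHz ≤ fs/2 = 11.325 kHz, appears at 0.45 kHz.

0.45 kHz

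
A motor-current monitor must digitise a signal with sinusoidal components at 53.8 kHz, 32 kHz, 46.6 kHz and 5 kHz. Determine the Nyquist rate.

107.6 kHz

Highest-frequency component: 53.8 kHz.
Nyquist rate = 2 × 53.8 kHz = 107.6 kHz.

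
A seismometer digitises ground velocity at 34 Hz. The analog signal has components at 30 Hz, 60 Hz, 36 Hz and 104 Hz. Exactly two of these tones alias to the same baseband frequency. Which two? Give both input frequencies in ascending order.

36 Hz, 104 Hz

fs/2 = 17 Hz.
30 Hz > fs/2 = 17 Hz, folds to fs − 30 Hz = 4 Hz.
60 Hz mod fs = 26 Hz.
26 Hz > fs/2 = 17 Hz, folds to fs − 26 Hz = 8 Hz.
36 Hz mod fs = 2 Hz.
2 Hz ≤ fs/2 = 17 Hz, appears at 2 Hz.
104 Hz mod fs = 2 Hz.
2 Hz ≤ fs/2 = 17 Hz, appears at 2 Hz.
36 Hz and 104 Hz both map to 2 Hz.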